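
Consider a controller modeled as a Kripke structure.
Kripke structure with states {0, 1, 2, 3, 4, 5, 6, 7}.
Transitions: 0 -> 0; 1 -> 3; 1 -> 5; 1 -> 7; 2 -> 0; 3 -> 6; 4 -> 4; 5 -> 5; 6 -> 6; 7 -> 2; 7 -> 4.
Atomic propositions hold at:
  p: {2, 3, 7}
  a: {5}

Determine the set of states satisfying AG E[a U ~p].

Sat(~p) = {0, 1, 4, 5, 6}
E[a U ~p]: least fixpoint, start Z0 = Sat(~p) = {0, 1, 4, 5, 6}, add states in Sat(a) with some successor in Z. Already a fixed point.
Sat(E[a U ~p]) = {0, 1, 4, 5, 6}
AG E[a U ~p]: greatest fixpoint, start Z0 = {0, 1, 4, 5, 6}, keep only states in Sat with every successor in Z. Z1 = {0, 4, 5, 6}; fixed.
Sat(AG E[a U ~p]) = {0, 4, 5, 6}

{0, 4, 5, 6}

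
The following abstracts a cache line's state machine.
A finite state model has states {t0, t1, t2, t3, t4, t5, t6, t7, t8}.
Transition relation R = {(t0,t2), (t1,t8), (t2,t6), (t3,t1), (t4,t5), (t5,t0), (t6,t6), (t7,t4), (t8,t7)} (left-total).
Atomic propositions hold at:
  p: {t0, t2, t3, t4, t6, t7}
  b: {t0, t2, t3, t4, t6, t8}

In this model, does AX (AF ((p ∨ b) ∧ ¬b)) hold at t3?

Sat(p ∨ b) = {t0, t2, t3, t4, t6, t7, t8}
Sat(¬b) = {t1, t5, t7}
Sat((p ∨ b) ∧ ¬b) = {t7}
AF ((p ∨ b) ∧ ¬b): least fixpoint, start Z0 = {t7}, add states with every successor in Z. Z1 = {t7, t8}; Z2 = {t1, t7, t8}; Z3 = {t1, t3, t7, t8}; fixed.
Sat(AF ((p ∨ b) ∧ ¬b)) = {t1, t3, t7, t8}
Sat(AX (AF ((p ∨ b) ∧ ¬b))) = {s : every successor in {t1, t3, t7, t8}} = {t1, t3, t8}
t3 ∈ Sat(AX (AF ((p ∨ b) ∧ ¬b))) = {t1, t3, t8}, so the formula holds at t3.

Yes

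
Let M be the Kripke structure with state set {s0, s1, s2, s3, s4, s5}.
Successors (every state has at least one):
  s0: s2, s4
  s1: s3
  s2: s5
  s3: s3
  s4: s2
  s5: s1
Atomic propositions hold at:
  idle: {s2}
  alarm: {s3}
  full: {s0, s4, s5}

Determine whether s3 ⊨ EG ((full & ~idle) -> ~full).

Yes

Sat(~idle) = {s0, s1, s3, s4, s5}
Sat(full & ~idle) = {s0, s4, s5}
Sat(~full) = {s1, s2, s3}
Sat((full & ~idle) -> ~full) = {s1, s2, s3}
EG ((full & ~idle) -> ~full): greatest fixpoint, start Z0 = {s1, s2, s3}, keep only states in Sat with some successor in Z. Z1 = {s1, s3}; fixed.
Sat(EG ((full & ~idle) -> ~full)) = {s1, s3}
s3 ∈ Sat(EG ((full & ~idle) -> ~full)) = {s1, s3}, so the formula holds at s3.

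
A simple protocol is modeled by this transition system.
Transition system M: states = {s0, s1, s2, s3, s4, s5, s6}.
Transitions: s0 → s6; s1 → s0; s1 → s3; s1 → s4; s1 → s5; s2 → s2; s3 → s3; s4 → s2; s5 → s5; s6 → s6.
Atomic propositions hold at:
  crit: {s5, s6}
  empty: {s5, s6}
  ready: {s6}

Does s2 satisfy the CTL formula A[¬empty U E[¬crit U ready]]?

Sat(¬empty) = {s0, s1, s2, s3, s4}
Sat(¬crit) = {s0, s1, s2, s3, s4}
E[¬crit U ready]: least fixpoint, start Z0 = Sat(ready) = {s6}, add states in Sat(¬crit) with some successor in Z. Z1 = {s0, s6}; Z2 = {s0, s1, s6}; fixed.
Sat(E[¬crit U ready]) = {s0, s1, s6}
A[¬empty U E[¬crit U ready]]: least fixpoint, start Z0 = Sat(E[¬crit U ready]) = {s0, s1, s6}, add states in Sat(¬empty) with every successor in Z. Already a fixed point.
Sat(A[¬empty U E[¬crit U ready]]) = {s0, s1, s6}
s2 ∉ Sat(A[¬empty U E[¬crit U ready]]) = {s0, s1, s6}, so the formula does not hold at s2.

No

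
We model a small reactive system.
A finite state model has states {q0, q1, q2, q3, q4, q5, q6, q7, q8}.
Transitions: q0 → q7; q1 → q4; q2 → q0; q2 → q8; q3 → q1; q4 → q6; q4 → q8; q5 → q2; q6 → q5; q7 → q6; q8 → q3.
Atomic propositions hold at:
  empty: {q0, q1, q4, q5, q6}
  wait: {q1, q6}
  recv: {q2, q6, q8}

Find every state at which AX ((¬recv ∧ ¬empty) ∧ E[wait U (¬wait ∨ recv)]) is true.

{q0, q8}

Sat(¬recv) = {q0, q1, q3, q4, q5, q7}
Sat(¬empty) = {q2, q3, q7, q8}
Sat(¬recv ∧ ¬empty) = {q3, q7}
Sat(¬wait) = {q0, q2, q3, q4, q5, q7, q8}
Sat(¬wait ∨ recv) = {q0, q2, q3, q4, q5, q6, q7, q8}
E[wait U (¬wait ∨ recv)]: least fixpoint, start Z0 = Sat((¬wait ∨ recv)) = {q0, q2, q3, q4, q5, q6, q7, q8}, add states in Sat(wait) with some successor in Z. Z1 = {q0, q1, q2, q3, q4, q5, q6, q7, q8}; fixed.
Sat(E[wait U (¬wait ∨ recv)]) = {q0, q1, q2, q3, q4, q5, q6, q7, q8}
Sat((¬recv ∧ ¬empty) ∧ E[wait U (¬wait ∨ recv)]) = {q3, q7}
Sat(AX ((¬recv ∧ ¬empty) ∧ E[wait U (¬wait ∨ recv)])) = {s : every successor in {q3, q7}} = {q0, q8}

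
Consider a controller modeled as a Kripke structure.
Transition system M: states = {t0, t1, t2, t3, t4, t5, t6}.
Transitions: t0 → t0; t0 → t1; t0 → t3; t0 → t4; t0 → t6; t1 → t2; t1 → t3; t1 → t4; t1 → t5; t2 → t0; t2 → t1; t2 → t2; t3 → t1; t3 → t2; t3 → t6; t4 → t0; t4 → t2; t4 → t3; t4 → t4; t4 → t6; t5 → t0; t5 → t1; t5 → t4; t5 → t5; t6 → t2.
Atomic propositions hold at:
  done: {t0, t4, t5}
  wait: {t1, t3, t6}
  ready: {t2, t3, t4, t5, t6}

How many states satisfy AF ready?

AF ready: least fixpoint, start Z0 = {t2, t3, t4, t5, t6}, add states with every successor in Z. Z1 = {t1, t2, t3, t4, t5, t6}; fixed.
Sat(AF ready) = {t1, t2, t3, t4, t5, t6}
|Sat(AF ready)| = |{t1, t2, t3, t4, t5, t6}| = 6.

6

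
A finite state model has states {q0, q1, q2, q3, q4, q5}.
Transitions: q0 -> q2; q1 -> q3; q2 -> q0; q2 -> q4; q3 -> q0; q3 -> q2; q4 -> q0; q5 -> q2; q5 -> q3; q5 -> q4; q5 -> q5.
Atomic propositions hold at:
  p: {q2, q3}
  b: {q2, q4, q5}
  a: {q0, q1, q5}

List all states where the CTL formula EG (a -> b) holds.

Sat(a -> b) = {q2, q3, q4, q5}
EG (a -> b): greatest fixpoint, start Z0 = {q2, q3, q4, q5}, keep only states in Sat with some successor in Z. Z1 = {q2, q3, q5}; Z2 = {q3, q5}; Z3 = {q5}; fixed.
Sat(EG (a -> b)) = {q5}

{q5}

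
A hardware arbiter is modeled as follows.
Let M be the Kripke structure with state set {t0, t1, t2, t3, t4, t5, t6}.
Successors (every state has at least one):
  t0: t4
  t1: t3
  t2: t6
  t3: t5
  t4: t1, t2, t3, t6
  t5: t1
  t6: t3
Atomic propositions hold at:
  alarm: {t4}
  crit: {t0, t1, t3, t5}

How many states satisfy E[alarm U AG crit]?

AG crit: greatest fixpoint, start Z0 = {t0, t1, t3, t5}, keep only states in Sat with every successor in Z. Z1 = {t1, t3, t5}; fixed.
Sat(AG crit) = {t1, t3, t5}
E[alarm U AG crit]: least fixpoint, start Z0 = Sat(AG crit) = {t1, t3, t5}, add states in Sat(alarm) with some successor in Z. Z1 = {t1, t3, t4, t5}; fixed.
Sat(E[alarm U AG crit]) = {t1, t3, t4, t5}
|Sat(E[alarm U AG crit])| = |{t1, t3, t4, t5}| = 4.

4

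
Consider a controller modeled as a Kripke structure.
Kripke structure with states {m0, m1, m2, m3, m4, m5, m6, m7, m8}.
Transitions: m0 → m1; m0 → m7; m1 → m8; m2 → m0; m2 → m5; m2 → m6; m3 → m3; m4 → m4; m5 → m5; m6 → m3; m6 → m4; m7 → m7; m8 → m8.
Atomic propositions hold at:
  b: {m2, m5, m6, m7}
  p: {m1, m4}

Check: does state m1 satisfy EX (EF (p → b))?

Yes

Sat(p → b) = {m0, m2, m3, m5, m6, m7, m8}
EF (p → b): least fixpoint, start Z0 = {m0, m2, m3, m5, m6, m7, m8}, add states with some successor in Z. Z1 = {m0, m1, m2, m3, m5, m6, m7, m8}; fixed.
Sat(EF (p → b)) = {m0, m1, m2, m3, m5, m6, m7, m8}
Sat(EX (EF (p → b))) = {s : some successor in {m0, m1, m2, m3, m5, m6, m7, m8}} = {m0, m1, m2, m3, m5, m6, m7, m8}
m1 ∈ Sat(EX (EF (p → b))) = {m0, m1, m2, m3, m5, m6, m7, m8}, so the formula holds at m1.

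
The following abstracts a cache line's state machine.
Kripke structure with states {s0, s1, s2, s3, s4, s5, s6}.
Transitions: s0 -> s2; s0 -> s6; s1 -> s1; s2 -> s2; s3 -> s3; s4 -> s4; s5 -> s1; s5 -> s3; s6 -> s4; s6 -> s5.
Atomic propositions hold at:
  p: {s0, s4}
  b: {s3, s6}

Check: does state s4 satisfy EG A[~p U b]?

No

Sat(~p) = {s1, s2, s3, s5, s6}
A[~p U b]: least fixpoint, start Z0 = Sat(b) = {s3, s6}, add states in Sat(~p) with every successor in Z. Already a fixed point.
Sat(A[~p U b]) = {s3, s6}
EG A[~p U b]: greatest fixpoint, start Z0 = {s3, s6}, keep only states in Sat with some successor in Z. Z1 = {s3}; fixed.
Sat(EG A[~p U b]) = {s3}
s4 ∉ Sat(EG A[~p U b]) = {s3}, so the formula does not hold at s4.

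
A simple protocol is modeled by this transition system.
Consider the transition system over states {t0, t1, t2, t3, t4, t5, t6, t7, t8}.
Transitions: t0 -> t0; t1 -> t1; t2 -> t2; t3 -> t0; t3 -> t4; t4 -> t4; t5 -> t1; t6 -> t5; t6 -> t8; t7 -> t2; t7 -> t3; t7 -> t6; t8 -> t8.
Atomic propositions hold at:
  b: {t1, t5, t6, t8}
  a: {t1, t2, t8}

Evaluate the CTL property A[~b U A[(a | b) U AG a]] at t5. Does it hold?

Sat(~b) = {t0, t2, t3, t4, t7}
Sat(a | b) = {t1, t2, t5, t6, t8}
AG a: greatest fixpoint, start Z0 = {t1, t2, t8}, keep only states in Sat with every successor in Z. Already a fixed point.
Sat(AG a) = {t1, t2, t8}
A[(a | b) U AG a]: least fixpoint, start Z0 = Sat(AG a) = {t1, t2, t8}, add states in Sat(a | b) with every successor in Z. Z1 = {t1, t2, t5, t8}; Z2 = {t1, t2, t5, t6, t8}; fixed.
Sat(A[(a | b) U AG a]) = {t1, t2, t5, t6, t8}
A[~b U A[(a | b) U AG a]]: least fixpoint, start Z0 = Sat(A[(a | b) U AG a]) = {t1, t2, t5, t6, t8}, add states in Sat(~b) with every successor in Z. Already a fixed point.
Sat(A[~b U A[(a | b) U AG a]]) = {t1, t2, t5, t6, t8}
t5 ∈ Sat(A[~b U A[(a | b) U AG a]]) = {t1, t2, t5, t6, t8}, so the formula holds at t5.

Yes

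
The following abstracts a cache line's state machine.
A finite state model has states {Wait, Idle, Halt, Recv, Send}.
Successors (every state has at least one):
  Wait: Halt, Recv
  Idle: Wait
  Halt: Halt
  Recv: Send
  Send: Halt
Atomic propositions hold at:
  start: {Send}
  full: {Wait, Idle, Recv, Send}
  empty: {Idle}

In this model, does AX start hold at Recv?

Yes

Sat(AX start) = {s : every successor in {Send}} = {Recv}
Recv ∈ Sat(AX start) = {Recv}, so the formula holds at Recv.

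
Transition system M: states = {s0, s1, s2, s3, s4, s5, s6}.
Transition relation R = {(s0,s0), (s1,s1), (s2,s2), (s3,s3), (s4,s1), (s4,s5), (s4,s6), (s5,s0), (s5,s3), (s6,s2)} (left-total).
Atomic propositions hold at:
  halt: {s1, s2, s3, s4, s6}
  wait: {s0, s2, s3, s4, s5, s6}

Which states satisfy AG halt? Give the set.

AG halt: greatest fixpoint, start Z0 = {s1, s2, s3, s4, s6}, keep only states in Sat with every successor in Z. Z1 = {s1, s2, s3, s6}; fixed.
Sat(AG halt) = {s1, s2, s3, s6}

{s1, s2, s3, s6}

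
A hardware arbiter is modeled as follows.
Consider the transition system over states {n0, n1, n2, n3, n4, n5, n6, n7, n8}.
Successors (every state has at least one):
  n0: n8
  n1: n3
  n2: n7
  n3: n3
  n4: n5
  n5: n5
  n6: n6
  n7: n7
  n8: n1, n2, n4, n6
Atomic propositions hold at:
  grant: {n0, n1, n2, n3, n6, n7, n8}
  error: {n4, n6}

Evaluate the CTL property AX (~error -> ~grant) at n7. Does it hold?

No

Sat(~error) = {n0, n1, n2, n3, n5, n7, n8}
Sat(~grant) = {n4, n5}
Sat(~error -> ~grant) = {n4, n5, n6}
Sat(AX (~error -> ~grant)) = {s : every successor in {n4, n5, n6}} = {n4, n5, n6}
n7 ∉ Sat(AX (~error -> ~grant)) = {n4, n5, n6}, so the formula does not hold at n7.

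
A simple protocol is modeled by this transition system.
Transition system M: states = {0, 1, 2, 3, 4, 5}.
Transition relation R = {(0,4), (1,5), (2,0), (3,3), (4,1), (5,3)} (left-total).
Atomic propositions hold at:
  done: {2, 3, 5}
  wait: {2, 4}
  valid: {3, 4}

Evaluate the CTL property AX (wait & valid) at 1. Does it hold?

No

Sat(wait & valid) = {4}
Sat(AX (wait & valid)) = {s : every successor in {4}} = {0}
1 ∉ Sat(AX (wait & valid)) = {0}, so the formula does not hold at 1.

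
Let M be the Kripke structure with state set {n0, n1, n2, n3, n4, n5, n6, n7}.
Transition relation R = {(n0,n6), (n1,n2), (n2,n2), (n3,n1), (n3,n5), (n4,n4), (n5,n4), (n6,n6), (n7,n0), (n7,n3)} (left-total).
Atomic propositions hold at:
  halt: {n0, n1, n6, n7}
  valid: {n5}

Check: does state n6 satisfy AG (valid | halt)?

Sat(valid | halt) = {n0, n1, n5, n6, n7}
AG (valid | halt): greatest fixpoint, start Z0 = {n0, n1, n5, n6, n7}, keep only states in Sat with every successor in Z. Z1 = {n0, n6}; fixed.
Sat(AG (valid | halt)) = {n0, n6}
n6 ∈ Sat(AG (valid | halt)) = {n0, n6}, so the formula holds at n6.

Yes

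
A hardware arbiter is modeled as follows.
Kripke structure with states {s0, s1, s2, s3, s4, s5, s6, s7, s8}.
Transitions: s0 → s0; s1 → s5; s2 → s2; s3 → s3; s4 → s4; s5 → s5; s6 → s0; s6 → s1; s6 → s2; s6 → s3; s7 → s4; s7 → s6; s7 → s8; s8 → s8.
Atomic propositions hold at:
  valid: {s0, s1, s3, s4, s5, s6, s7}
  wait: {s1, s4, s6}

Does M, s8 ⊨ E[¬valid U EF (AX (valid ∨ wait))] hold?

No

Sat(¬valid) = {s2, s8}
Sat(valid ∨ wait) = {s0, s1, s3, s4, s5, s6, s7}
Sat(AX (valid ∨ wait)) = {s : every successor in {s0, s1, s3, s4, s5, s6, s7}} = {s0, s1, s3, s4, s5}
EF (AX (valid ∨ wait)): least fixpoint, start Z0 = {s0, s1, s3, s4, s5}, add states with some successor in Z. Z1 = {s0, s1, s3, s4, s5, s6, s7}; fixed.
Sat(EF (AX (valid ∨ wait))) = {s0, s1, s3, s4, s5, s6, s7}
E[¬valid U EF (AX (valid ∨ wait))]: least fixpoint, start Z0 = Sat(EF (AX (valid ∨ wait))) = {s0, s1, s3, s4, s5, s6, s7}, add states in Sat(¬valid) with some successor in Z. Already a fixed point.
Sat(E[¬valid U EF (AX (valid ∨ wait))]) = {s0, s1, s3, s4, s5, s6, s7}
s8 ∉ Sat(E[¬valid U EF (AX (valid ∨ wait))]) = {s0, s1, s3, s4, s5, s6, s7}, so the formula does not hold at s8.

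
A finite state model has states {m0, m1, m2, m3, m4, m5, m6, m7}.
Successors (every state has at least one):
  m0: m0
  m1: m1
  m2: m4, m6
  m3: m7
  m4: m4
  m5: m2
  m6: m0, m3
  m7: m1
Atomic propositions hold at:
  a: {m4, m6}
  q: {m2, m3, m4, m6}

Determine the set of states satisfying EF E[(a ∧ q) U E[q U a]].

{m2, m4, m5, m6}

Sat(a ∧ q) = {m4, m6}
E[q U a]: least fixpoint, start Z0 = Sat(a) = {m4, m6}, add states in Sat(q) with some successor in Z. Z1 = {m2, m4, m6}; fixed.
Sat(E[q U a]) = {m2, m4, m6}
E[(a ∧ q) U E[q U a]]: least fixpoint, start Z0 = Sat(E[q U a]) = {m2, m4, m6}, add states in Sat(a ∧ q) with some successor in Z. Already a fixed point.
Sat(E[(a ∧ q) U E[q U a]]) = {m2, m4, m6}
EF E[(a ∧ q) U E[q U a]]: least fixpoint, start Z0 = {m2, m4, m6}, add states with some successor in Z. Z1 = {m2, m4, m5, m6}; fixed.
Sat(EF E[(a ∧ q) U E[q U a]]) = {m2, m4, m5, m6}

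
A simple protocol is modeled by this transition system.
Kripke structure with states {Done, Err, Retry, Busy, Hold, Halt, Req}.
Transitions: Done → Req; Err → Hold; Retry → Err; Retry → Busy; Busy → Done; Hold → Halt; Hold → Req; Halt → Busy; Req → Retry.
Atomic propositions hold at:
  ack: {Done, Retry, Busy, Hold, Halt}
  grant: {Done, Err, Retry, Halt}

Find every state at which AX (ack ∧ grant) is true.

Sat(ack ∧ grant) = {Done, Retry, Halt}
Sat(AX (ack ∧ grant)) = {s : every successor in {Done, Retry, Halt}} = {Busy, Req}

{Busy, Req}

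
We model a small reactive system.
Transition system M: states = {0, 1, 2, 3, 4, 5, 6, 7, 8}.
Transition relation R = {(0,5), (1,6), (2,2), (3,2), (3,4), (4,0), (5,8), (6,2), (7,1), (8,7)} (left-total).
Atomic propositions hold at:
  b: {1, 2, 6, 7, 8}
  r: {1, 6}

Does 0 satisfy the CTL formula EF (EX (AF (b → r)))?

Sat(b → r) = {0, 1, 3, 4, 5, 6}
AF (b → r): least fixpoint, start Z0 = {0, 1, 3, 4, 5, 6}, add states with every successor in Z. Z1 = {0, 1, 3, 4, 5, 6, 7}; Z2 = {0, 1, 3, 4, 5, 6, 7, 8}; fixed.
Sat(AF (b → r)) = {0, 1, 3, 4, 5, 6, 7, 8}
Sat(EX (AF (b → r))) = {s : some successor in {0, 1, 3, 4, 5, 6, 7, 8}} = {0, 1, 3, 4, 5, 7, 8}
EF (EX (AF (b → r))): least fixpoint, start Z0 = {0, 1, 3, 4, 5, 7, 8}, add states with some successor in Z. Already a fixed point.
Sat(EF (EX (AF (b → r)))) = {0, 1, 3, 4, 5, 7, 8}
0 ∈ Sat(EF (EX (AF (b → r)))) = {0, 1, 3, 4, 5, 7, 8}, so the formula holds at 0.

Yes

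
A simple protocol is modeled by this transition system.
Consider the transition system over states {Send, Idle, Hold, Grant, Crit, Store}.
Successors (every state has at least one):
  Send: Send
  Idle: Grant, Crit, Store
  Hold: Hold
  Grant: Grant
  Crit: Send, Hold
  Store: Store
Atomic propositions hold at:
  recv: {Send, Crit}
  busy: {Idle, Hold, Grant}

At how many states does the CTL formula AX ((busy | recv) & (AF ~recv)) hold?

Sat(busy | recv) = {Send, Idle, Hold, Grant, Crit}
Sat(~recv) = {Idle, Hold, Grant, Store}
AF ~recv: least fixpoint, start Z0 = {Idle, Hold, Grant, Store}, add states with every successor in Z. Already a fixed point.
Sat(AF ~recv) = {Idle, Hold, Grant, Store}
Sat((busy | recv) & (AF ~recv)) = {Idle, Hold, Grant}
Sat(AX ((busy | recv) & (AF ~recv))) = {s : every successor in {Idle, Hold, Grant}} = {Hold, Grant}
|Sat(AX ((busy | recv) & (AF ~recv)))| = |{Hold, Grant}| = 2.

2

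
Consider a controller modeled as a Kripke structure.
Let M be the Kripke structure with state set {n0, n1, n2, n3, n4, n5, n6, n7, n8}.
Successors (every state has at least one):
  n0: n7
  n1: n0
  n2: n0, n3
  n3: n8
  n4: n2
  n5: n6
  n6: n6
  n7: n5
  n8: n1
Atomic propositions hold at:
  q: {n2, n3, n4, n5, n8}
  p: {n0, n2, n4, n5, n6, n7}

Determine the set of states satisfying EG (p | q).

{n0, n2, n4, n5, n6, n7}

Sat(p | q) = {n0, n2, n3, n4, n5, n6, n7, n8}
EG (p | q): greatest fixpoint, start Z0 = {n0, n2, n3, n4, n5, n6, n7, n8}, keep only states in Sat with some successor in Z. Z1 = {n0, n2, n3, n4, n5, n6, n7}; Z2 = {n0, n2, n4, n5, n6, n7}; fixed.
Sat(EG (p | q)) = {n0, n2, n4, n5, n6, n7}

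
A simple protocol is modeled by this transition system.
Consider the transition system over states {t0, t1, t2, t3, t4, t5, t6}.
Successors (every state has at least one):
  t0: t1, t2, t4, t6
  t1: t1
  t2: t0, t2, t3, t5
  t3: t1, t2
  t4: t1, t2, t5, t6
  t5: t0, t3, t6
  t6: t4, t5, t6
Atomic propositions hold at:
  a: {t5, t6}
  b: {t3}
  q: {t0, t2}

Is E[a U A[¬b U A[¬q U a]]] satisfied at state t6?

Sat(¬b) = {t0, t1, t2, t4, t5, t6}
Sat(¬q) = {t1, t3, t4, t5, t6}
A[¬q U a]: least fixpoint, start Z0 = Sat(a) = {t5, t6}, add states in Sat(¬q) with every successor in Z. Already a fixed point.
Sat(A[¬q U a]) = {t5, t6}
A[¬b U A[¬q U a]]: least fixpoint, start Z0 = Sat(A[¬q U a]) = {t5, t6}, add states in Sat(¬b) with every successor in Z. Already a fixed point.
Sat(A[¬b U A[¬q U a]]) = {t5, t6}
E[a U A[¬b U A[¬q U a]]]: least fixpoint, start Z0 = Sat(A[¬b U A[¬q U a]]) = {t5, t6}, add states in Sat(a) with some successor in Z. Already a fixed point.
Sat(E[a U A[¬b U A[¬q U a]]]) = {t5, t6}
t6 ∈ Sat(E[a U A[¬b U A[¬q U a]]]) = {t5, t6}, so the formula holds at t6.

Yes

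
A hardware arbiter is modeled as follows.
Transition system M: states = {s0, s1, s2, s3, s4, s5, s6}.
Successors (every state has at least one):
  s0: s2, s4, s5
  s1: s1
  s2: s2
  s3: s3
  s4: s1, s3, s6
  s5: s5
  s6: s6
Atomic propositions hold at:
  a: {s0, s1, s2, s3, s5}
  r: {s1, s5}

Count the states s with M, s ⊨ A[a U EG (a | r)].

Sat(a | r) = {s0, s1, s2, s3, s5}
EG (a | r): greatest fixpoint, start Z0 = {s0, s1, s2, s3, s5}, keep only states in Sat with some successor in Z. Already a fixed point.
Sat(EG (a | r)) = {s0, s1, s2, s3, s5}
A[a U EG (a | r)]: least fixpoint, start Z0 = Sat(EG (a | r)) = {s0, s1, s2, s3, s5}, add states in Sat(a) with every successor in Z. Already a fixed point.
Sat(A[a U EG (a | r)]) = {s0, s1, s2, s3, s5}
|Sat(A[a U EG (a | r)])| = |{s0, s1, s2, s3, s5}| = 5.

5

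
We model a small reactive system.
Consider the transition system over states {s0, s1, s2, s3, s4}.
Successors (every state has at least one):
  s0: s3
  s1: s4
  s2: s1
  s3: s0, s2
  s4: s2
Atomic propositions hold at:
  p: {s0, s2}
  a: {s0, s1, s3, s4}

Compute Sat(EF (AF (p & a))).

Sat(p & a) = {s0}
AF (p & a): least fixpoint, start Z0 = {s0}, add states with every successor in Z. Already a fixed point.
Sat(AF (p & a)) = {s0}
EF (AF (p & a)): least fixpoint, start Z0 = {s0}, add states with some successor in Z. Z1 = {s0, s3}; fixed.
Sat(EF (AF (p & a))) = {s0, s3}

{s0, s3}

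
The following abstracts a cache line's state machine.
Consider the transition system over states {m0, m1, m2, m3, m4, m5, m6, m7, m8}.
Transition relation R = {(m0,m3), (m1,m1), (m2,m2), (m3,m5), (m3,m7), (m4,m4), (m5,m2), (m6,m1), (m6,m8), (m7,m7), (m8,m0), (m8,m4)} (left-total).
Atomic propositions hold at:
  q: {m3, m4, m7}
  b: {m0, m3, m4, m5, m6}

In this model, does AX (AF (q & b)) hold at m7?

No

Sat(q & b) = {m3, m4}
AF (q & b): least fixpoint, start Z0 = {m3, m4}, add states with every successor in Z. Z1 = {m0, m3, m4}; Z2 = {m0, m3, m4, m8}; fixed.
Sat(AF (q & b)) = {m0, m3, m4, m8}
Sat(AX (AF (q & b))) = {s : every successor in {m0, m3, m4, m8}} = {m0, m4, m8}
m7 ∉ Sat(AX (AF (q & b))) = {m0, m4, m8}, so the formula does not hold at m7.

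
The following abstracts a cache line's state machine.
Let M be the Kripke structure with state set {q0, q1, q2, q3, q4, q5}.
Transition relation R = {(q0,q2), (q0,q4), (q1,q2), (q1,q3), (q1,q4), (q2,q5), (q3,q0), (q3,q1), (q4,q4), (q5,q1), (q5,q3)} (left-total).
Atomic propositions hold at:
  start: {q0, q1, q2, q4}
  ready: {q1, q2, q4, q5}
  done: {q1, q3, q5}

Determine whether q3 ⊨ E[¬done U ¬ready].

Yes

Sat(¬done) = {q0, q2, q4}
Sat(¬ready) = {q0, q3}
E[¬done U ¬ready]: least fixpoint, start Z0 = Sat(¬ready) = {q0, q3}, add states in Sat(¬done) with some successor in Z. Already a fixed point.
Sat(E[¬done U ¬ready]) = {q0, q3}
q3 ∈ Sat(E[¬done U ¬ready]) = {q0, q3}, so the formula holds at q3.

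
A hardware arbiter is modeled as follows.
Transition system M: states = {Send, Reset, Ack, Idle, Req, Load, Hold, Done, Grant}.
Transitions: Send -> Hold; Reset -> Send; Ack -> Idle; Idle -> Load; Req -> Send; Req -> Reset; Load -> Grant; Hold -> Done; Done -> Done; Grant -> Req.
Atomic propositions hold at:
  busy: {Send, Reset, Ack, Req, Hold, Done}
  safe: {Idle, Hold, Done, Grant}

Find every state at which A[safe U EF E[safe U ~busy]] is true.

Sat(~busy) = {Idle, Load, Grant}
E[safe U ~busy]: least fixpoint, start Z0 = Sat(~busy) = {Idle, Load, Grant}, add states in Sat(safe) with some successor in Z. Already a fixed point.
Sat(E[safe U ~busy]) = {Idle, Load, Grant}
EF E[safe U ~busy]: least fixpoint, start Z0 = {Idle, Load, Grant}, add states with some successor in Z. Z1 = {Ack, Idle, Load, Grant}; fixed.
Sat(EF E[safe U ~busy]) = {Ack, Idle, Load, Grant}
A[safe U EF E[safe U ~busy]]: least fixpoint, start Z0 = Sat(EF E[safe U ~busy]) = {Ack, Idle, Load, Grant}, add states in Sat(safe) with every successor in Z. Already a fixed point.
Sat(A[safe U EF E[safe U ~busy]]) = {Ack, Idle, Load, Grant}

{Ack, Idle, Load, Grant}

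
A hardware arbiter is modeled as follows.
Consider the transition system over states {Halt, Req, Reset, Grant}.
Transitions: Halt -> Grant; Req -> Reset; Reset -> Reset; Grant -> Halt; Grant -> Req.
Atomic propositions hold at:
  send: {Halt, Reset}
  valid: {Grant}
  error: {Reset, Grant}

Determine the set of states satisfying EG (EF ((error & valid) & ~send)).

{Halt, Grant}

Sat(error & valid) = {Grant}
Sat(~send) = {Req, Grant}
Sat((error & valid) & ~send) = {Grant}
EF ((error & valid) & ~send): least fixpoint, start Z0 = {Grant}, add states with some successor in Z. Z1 = {Halt, Grant}; fixed.
Sat(EF ((error & valid) & ~send)) = {Halt, Grant}
EG (EF ((error & valid) & ~send)): greatest fixpoint, start Z0 = {Halt, Grant}, keep only states in Sat with some successor in Z. Already a fixed point.
Sat(EG (EF ((error & valid) & ~send))) = {Halt, Grant}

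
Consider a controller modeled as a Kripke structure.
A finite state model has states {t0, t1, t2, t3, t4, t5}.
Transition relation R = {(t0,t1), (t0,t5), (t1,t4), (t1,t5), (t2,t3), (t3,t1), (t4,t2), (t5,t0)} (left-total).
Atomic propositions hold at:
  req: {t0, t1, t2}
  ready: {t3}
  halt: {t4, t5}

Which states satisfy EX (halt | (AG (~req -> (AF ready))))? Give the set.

{t0, t1}

Sat(~req) = {t3, t4, t5}
AF ready: least fixpoint, start Z0 = {t3}, add states with every successor in Z. Z1 = {t2, t3}; Z2 = {t2, t3, t4}; fixed.
Sat(AF ready) = {t2, t3, t4}
Sat(~req -> (AF ready)) = {t0, t1, t2, t3, t4}
AG (~req -> (AF ready)): greatest fixpoint, start Z0 = {t0, t1, t2, t3, t4}, keep only states in Sat with every successor in Z. Z1 = {t2, t3, t4}; Z2 = {t2, t4}; Z3 = {t4}; Z4 = ∅; fixed.
Sat(AG (~req -> (AF ready))) = ∅
Sat(halt | (AG (~req -> (AF ready)))) = {t4, t5}
Sat(EX (halt | (AG (~req -> (AF ready))))) = {s : some successor in {t4, t5}} = {t0, t1}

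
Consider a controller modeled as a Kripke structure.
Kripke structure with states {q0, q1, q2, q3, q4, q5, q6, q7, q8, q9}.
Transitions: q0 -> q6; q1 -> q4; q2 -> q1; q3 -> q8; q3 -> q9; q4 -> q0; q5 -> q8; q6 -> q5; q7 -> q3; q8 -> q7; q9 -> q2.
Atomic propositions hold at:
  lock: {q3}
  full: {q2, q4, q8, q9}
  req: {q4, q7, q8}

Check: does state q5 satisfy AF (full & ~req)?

Sat(~req) = {q0, q1, q2, q3, q5, q6, q9}
Sat(full & ~req) = {q2, q9}
AF (full & ~req): least fixpoint, start Z0 = {q2, q9}, add states with every successor in Z. Already a fixed point.
Sat(AF (full & ~req)) = {q2, q9}
q5 ∉ Sat(AF (full & ~req)) = {q2, q9}, so the formula does not hold at q5.

No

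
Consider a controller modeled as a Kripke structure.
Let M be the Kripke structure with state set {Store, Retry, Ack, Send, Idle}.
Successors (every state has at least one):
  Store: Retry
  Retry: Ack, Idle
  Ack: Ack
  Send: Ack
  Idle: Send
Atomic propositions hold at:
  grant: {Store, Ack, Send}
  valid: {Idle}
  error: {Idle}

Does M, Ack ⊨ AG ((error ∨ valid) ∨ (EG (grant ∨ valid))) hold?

Sat(error ∨ valid) = {Idle}
Sat(grant ∨ valid) = {Store, Ack, Send, Idle}
EG (grant ∨ valid): greatest fixpoint, start Z0 = {Store, Ack, Send, Idle}, keep only states in Sat with some successor in Z. Z1 = {Ack, Send, Idle}; fixed.
Sat(EG (grant ∨ valid)) = {Ack, Send, Idle}
Sat((error ∨ valid) ∨ (EG (grant ∨ valid))) = {Ack, Send, Idle}
AG ((error ∨ valid) ∨ (EG (grant ∨ valid))): greatest fixpoint, start Z0 = {Ack, Send, Idle}, keep only states in Sat with every successor in Z. Already a fixed point.
Sat(AG ((error ∨ valid) ∨ (EG (grant ∨ valid)))) = {Ack, Send, Idle}
Ack ∈ Sat(AG ((error ∨ valid) ∨ (EG (grant ∨ valid)))) = {Ack, Send, Idle}, so the formula holds at Ack.

Yes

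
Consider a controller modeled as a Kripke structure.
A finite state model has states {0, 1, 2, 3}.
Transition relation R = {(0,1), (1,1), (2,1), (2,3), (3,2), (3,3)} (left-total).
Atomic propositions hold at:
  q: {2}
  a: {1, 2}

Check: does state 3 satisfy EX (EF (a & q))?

Sat(a & q) = {2}
EF (a & q): least fixpoint, start Z0 = {2}, add states with some successor in Z. Z1 = {2, 3}; fixed.
Sat(EF (a & q)) = {2, 3}
Sat(EX (EF (a & q))) = {s : some successor in {2, 3}} = {2, 3}
3 ∈ Sat(EX (EF (a & q))) = {2, 3}, so the formula holds at 3.

Yes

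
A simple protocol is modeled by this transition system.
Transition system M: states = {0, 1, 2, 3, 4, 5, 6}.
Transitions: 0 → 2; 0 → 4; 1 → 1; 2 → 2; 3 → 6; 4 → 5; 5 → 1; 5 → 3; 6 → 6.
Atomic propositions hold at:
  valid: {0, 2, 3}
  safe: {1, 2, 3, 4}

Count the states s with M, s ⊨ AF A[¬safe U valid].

Sat(¬safe) = {0, 5, 6}
A[¬safe U valid]: least fixpoint, start Z0 = Sat(valid) = {0, 2, 3}, add states in Sat(¬safe) with every successor in Z. Already a fixed point.
Sat(A[¬safe U valid]) = {0, 2, 3}
AF A[¬safe U valid]: least fixpoint, start Z0 = {0, 2, 3}, add states with every successor in Z. Already a fixed point.
Sat(AF A[¬safe U valid]) = {0, 2, 3}
|Sat(AF A[¬safe U valid])| = |{0, 2, 3}| = 3.

3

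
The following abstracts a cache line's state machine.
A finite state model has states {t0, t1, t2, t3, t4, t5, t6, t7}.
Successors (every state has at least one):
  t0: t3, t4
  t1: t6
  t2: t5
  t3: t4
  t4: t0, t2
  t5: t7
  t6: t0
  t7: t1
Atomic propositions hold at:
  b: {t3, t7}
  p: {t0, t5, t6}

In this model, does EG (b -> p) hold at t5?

Sat(b -> p) = {t0, t1, t2, t4, t5, t6}
EG (b -> p): greatest fixpoint, start Z0 = {t0, t1, t2, t4, t5, t6}, keep only states in Sat with some successor in Z. Z1 = {t0, t1, t2, t4, t6}; Z2 = {t0, t1, t4, t6}; fixed.
Sat(EG (b -> p)) = {t0, t1, t4, t6}
t5 ∉ Sat(EG (b -> p)) = {t0, t1, t4, t6}, so the formula does not hold at t5.

No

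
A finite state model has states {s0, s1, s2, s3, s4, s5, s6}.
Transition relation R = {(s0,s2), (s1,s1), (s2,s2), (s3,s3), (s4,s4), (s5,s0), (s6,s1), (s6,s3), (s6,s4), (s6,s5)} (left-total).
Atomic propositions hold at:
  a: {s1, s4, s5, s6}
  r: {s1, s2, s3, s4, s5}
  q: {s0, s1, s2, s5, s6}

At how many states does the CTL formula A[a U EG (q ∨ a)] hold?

Sat(q ∨ a) = {s0, s1, s2, s4, s5, s6}
EG (q ∨ a): greatest fixpoint, start Z0 = {s0, s1, s2, s4, s5, s6}, keep only states in Sat with some successor in Z. Already a fixed point.
Sat(EG (q ∨ a)) = {s0, s1, s2, s4, s5, s6}
A[a U EG (q ∨ a)]: least fixpoint, start Z0 = Sat(EG (q ∨ a)) = {s0, s1, s2, s4, s5, s6}, add states in Sat(a) with every successor in Z. Already a fixed point.
Sat(A[a U EG (q ∨ a)]) = {s0, s1, s2, s4, s5, s6}
|Sat(A[a U EG (q ∨ a)])| = |{s0, s1, s2, s4, s5, s6}| = 6.

6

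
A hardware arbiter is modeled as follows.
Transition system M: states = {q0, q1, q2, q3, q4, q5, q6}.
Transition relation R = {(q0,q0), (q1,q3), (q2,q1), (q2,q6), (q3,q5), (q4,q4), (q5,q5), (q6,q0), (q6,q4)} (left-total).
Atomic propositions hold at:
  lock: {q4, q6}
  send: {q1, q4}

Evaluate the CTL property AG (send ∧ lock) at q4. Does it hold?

Yes

Sat(send ∧ lock) = {q4}
AG (send ∧ lock): greatest fixpoint, start Z0 = {q4}, keep only states in Sat with every successor in Z. Already a fixed point.
Sat(AG (send ∧ lock)) = {q4}
q4 ∈ Sat(AG (send ∧ lock)) = {q4}, so the formula holds at q4.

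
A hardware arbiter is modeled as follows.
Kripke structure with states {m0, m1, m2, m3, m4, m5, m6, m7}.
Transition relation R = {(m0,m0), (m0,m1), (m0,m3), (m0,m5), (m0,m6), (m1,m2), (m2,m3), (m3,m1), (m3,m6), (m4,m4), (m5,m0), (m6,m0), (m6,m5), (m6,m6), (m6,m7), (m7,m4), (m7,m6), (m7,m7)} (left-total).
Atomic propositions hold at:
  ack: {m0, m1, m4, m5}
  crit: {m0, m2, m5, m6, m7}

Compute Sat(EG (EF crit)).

EF crit: least fixpoint, start Z0 = {m0, m2, m5, m6, m7}, add states with some successor in Z. Z1 = {m0, m1, m2, m3, m5, m6, m7}; fixed.
Sat(EF crit) = {m0, m1, m2, m3, m5, m6, m7}
EG (EF crit): greatest fixpoint, start Z0 = {m0, m1, m2, m3, m5, m6, m7}, keep only states in Sat with some successor in Z. Already a fixed point.
Sat(EG (EF crit)) = {m0, m1, m2, m3, m5, m6, m7}

{m0, m1, m2, m3, m5, m6, m7}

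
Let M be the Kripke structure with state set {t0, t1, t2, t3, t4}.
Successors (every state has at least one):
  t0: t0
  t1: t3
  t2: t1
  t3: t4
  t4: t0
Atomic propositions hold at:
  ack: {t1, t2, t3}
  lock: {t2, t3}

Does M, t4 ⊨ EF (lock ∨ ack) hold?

No

Sat(lock ∨ ack) = {t1, t2, t3}
EF (lock ∨ ack): least fixpoint, start Z0 = {t1, t2, t3}, add states with some successor in Z. Already a fixed point.
Sat(EF (lock ∨ ack)) = {t1, t2, t3}
t4 ∉ Sat(EF (lock ∨ ack)) = {t1, t2, t3}, so the formula does not hold at t4.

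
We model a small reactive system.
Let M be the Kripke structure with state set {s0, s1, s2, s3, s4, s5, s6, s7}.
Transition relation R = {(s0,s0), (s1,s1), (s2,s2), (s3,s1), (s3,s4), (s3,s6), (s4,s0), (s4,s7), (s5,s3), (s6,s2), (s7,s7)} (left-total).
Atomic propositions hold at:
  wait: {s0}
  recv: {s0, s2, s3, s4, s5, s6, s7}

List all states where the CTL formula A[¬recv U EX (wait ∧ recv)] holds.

{s0, s4}

Sat(¬recv) = {s1}
Sat(wait ∧ recv) = {s0}
Sat(EX (wait ∧ recv)) = {s : some successor in {s0}} = {s0, s4}
A[¬recv U EX (wait ∧ recv)]: least fixpoint, start Z0 = Sat(EX (wait ∧ recv)) = {s0, s4}, add states in Sat(¬recv) with every successor in Z. Already a fixed point.
Sat(A[¬recv U EX (wait ∧ recv)]) = {s0, s4}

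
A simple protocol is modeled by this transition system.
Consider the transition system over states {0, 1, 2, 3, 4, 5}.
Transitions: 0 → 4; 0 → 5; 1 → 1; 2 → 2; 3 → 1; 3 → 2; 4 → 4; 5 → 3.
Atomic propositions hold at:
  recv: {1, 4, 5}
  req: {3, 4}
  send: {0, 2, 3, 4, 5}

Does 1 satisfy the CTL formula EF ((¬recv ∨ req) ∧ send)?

No

Sat(¬recv) = {0, 2, 3}
Sat(¬recv ∨ req) = {0, 2, 3, 4}
Sat((¬recv ∨ req) ∧ send) = {0, 2, 3, 4}
EF ((¬recv ∨ req) ∧ send): least fixpoint, start Z0 = {0, 2, 3, 4}, add states with some successor in Z. Z1 = {0, 2, 3, 4, 5}; fixed.
Sat(EF ((¬recv ∨ req) ∧ send)) = {0, 2, 3, 4, 5}
1 ∉ Sat(EF ((¬recv ∨ req) ∧ send)) = {0, 2, 3, 4, 5}, so the formula does not hold at 1.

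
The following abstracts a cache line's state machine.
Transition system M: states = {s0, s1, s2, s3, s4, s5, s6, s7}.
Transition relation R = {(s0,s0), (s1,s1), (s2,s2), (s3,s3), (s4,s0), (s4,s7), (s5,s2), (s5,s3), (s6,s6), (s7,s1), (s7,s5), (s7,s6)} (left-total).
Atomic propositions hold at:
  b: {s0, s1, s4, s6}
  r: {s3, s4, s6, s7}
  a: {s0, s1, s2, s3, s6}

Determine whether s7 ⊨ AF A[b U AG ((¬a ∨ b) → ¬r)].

Sat(¬a) = {s4, s5, s7}
Sat(¬a ∨ b) = {s0, s1, s4, s5, s6, s7}
Sat(¬r) = {s0, s1, s2, s5}
Sat((¬a ∨ b) → ¬r) = {s0, s1, s2, s3, s5}
AG ((¬a ∨ b) → ¬r): greatest fixpoint, start Z0 = {s0, s1, s2, s3, s5}, keep only states in Sat with every successor in Z. Already a fixed point.
Sat(AG ((¬a ∨ b) → ¬r)) = {s0, s1, s2, s3, s5}
A[b U AG ((¬a ∨ b) → ¬r)]: least fixpoint, start Z0 = Sat(AG ((¬a ∨ b) → ¬r)) = {s0, s1, s2, s3, s5}, add states in Sat(b) with every successor in Z. Already a fixed point.
Sat(A[b U AG ((¬a ∨ b) → ¬r)]) = {s0, s1, s2, s3, s5}
AF A[b U AG ((¬a ∨ b) → ¬r)]: least fixpoint, start Z0 = {s0, s1, s2, s3, s5}, add states with every successor in Z. Already a fixed point.
Sat(AF A[b U AG ((¬a ∨ b) → ¬r)]) = {s0, s1, s2, s3, s5}
s7 ∉ Sat(AF A[b U AG ((¬a ∨ b) → ¬r)]) = {s0, s1, s2, s3, s5}, so the formula does not hold at s7.

No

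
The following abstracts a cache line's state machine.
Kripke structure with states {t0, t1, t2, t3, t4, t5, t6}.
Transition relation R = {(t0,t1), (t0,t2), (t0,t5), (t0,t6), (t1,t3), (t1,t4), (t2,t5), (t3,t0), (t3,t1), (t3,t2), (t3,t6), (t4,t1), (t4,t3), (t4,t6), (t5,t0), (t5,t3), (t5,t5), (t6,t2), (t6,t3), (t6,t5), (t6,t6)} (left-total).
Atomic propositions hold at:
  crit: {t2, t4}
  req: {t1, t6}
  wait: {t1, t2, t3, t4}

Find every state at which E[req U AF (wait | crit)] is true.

Sat(wait | crit) = {t1, t2, t3, t4}
AF (wait | crit): least fixpoint, start Z0 = {t1, t2, t3, t4}, add states with every successor in Z. Already a fixed point.
Sat(AF (wait | crit)) = {t1, t2, t3, t4}
E[req U AF (wait | crit)]: least fixpoint, start Z0 = Sat(AF (wait | crit)) = {t1, t2, t3, t4}, add states in Sat(req) with some successor in Z. Z1 = {t1, t2, t3, t4, t6}; fixed.
Sat(E[req U AF (wait | crit)]) = {t1, t2, t3, t4, t6}

{t1, t2, t3, t4, t6}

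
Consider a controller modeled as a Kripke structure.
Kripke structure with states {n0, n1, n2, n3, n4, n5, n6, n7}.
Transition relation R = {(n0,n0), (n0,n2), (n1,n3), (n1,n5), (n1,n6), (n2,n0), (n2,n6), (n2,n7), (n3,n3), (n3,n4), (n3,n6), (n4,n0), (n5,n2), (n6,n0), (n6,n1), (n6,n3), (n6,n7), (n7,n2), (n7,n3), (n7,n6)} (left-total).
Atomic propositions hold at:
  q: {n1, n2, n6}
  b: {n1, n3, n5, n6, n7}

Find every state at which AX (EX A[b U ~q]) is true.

{n0, n2, n3, n4, n5, n6, n7}

Sat(~q) = {n0, n3, n4, n5, n7}
A[b U ~q]: least fixpoint, start Z0 = Sat(~q) = {n0, n3, n4, n5, n7}, add states in Sat(b) with every successor in Z. Already a fixed point.
Sat(A[b U ~q]) = {n0, n3, n4, n5, n7}
Sat(EX A[b U ~q]) = {s : some successor in {n0, n3, n4, n5, n7}} = {n0, n1, n2, n3, n4, n6, n7}
Sat(AX (EX A[b U ~q])) = {s : every successor in {n0, n1, n2, n3, n4, n6, n7}} = {n0, n2, n3, n4, n5, n6, n7}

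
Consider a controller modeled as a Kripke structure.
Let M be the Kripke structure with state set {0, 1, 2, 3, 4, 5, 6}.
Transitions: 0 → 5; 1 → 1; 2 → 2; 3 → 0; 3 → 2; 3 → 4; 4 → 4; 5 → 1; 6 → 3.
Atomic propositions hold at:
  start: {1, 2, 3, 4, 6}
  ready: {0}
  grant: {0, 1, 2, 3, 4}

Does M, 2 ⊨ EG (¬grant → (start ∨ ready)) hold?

Yes

Sat(¬grant) = {5, 6}
Sat(start ∨ ready) = {0, 1, 2, 3, 4, 6}
Sat(¬grant → (start ∨ ready)) = {0, 1, 2, 3, 4, 6}
EG (¬grant → (start ∨ ready)): greatest fixpoint, start Z0 = {0, 1, 2, 3, 4, 6}, keep only states in Sat with some successor in Z. Z1 = {1, 2, 3, 4, 6}; fixed.
Sat(EG (¬grant → (start ∨ ready))) = {1, 2, 3, 4, 6}
2 ∈ Sat(EG (¬grant → (start ∨ ready))) = {1, 2, 3, 4, 6}, so the formula holds at 2.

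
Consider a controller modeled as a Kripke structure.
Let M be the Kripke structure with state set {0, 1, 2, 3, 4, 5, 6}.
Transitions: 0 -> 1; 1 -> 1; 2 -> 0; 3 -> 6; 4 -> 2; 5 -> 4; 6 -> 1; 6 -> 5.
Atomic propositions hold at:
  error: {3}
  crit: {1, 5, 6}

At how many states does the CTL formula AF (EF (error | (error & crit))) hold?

1

Sat(error & crit) = ∅
Sat(error | (error & crit)) = {3}
EF (error | (error & crit)): least fixpoint, start Z0 = {3}, add states with some successor in Z. Already a fixed point.
Sat(EF (error | (error & crit))) = {3}
AF (EF (error | (error & crit))): least fixpoint, start Z0 = {3}, add states with every successor in Z. Already a fixed point.
Sat(AF (EF (error | (error & crit)))) = {3}
|Sat(AF (EF (error | (error & crit))))| = |{3}| = 1.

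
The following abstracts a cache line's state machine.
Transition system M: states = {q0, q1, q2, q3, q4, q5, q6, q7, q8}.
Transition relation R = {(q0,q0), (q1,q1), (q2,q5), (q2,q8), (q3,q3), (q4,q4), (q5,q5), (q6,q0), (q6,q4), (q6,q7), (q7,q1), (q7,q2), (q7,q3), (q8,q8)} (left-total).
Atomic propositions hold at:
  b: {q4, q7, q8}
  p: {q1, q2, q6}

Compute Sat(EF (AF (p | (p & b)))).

{q1, q2, q6, q7}

Sat(p & b) = ∅
Sat(p | (p & b)) = {q1, q2, q6}
AF (p | (p & b)): least fixpoint, start Z0 = {q1, q2, q6}, add states with every successor in Z. Already a fixed point.
Sat(AF (p | (p & b))) = {q1, q2, q6}
EF (AF (p | (p & b))): least fixpoint, start Z0 = {q1, q2, q6}, add states with some successor in Z. Z1 = {q1, q2, q6, q7}; fixed.
Sat(EF (AF (p | (p & b)))) = {q1, q2, q6, q7}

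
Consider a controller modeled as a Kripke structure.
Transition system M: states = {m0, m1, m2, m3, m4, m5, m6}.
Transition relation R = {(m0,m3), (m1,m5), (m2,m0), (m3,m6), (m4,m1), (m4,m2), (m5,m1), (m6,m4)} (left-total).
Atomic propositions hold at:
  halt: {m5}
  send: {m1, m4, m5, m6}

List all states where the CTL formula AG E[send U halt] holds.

{m1, m5}

E[send U halt]: least fixpoint, start Z0 = Sat(halt) = {m5}, add states in Sat(send) with some successor in Z. Z1 = {m1, m5}; Z2 = {m1, m4, m5}; Z3 = {m1, m4, m5, m6}; fixed.
Sat(E[send U halt]) = {m1, m4, m5, m6}
AG E[send U halt]: greatest fixpoint, start Z0 = {m1, m4, m5, m6}, keep only states in Sat with every successor in Z. Z1 = {m1, m5, m6}; Z2 = {m1, m5}; fixed.
Sat(AG E[send U halt]) = {m1, m5}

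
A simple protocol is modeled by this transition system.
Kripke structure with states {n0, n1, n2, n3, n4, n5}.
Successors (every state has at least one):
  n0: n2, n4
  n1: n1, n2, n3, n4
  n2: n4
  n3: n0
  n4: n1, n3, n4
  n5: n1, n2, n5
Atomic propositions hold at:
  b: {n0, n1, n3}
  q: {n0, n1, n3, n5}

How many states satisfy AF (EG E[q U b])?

2

E[q U b]: least fixpoint, start Z0 = Sat(b) = {n0, n1, n3}, add states in Sat(q) with some successor in Z. Z1 = {n0, n1, n3, n5}; fixed.
Sat(E[q U b]) = {n0, n1, n3, n5}
EG E[q U b]: greatest fixpoint, start Z0 = {n0, n1, n3, n5}, keep only states in Sat with some successor in Z. Z1 = {n1, n3, n5}; Z2 = {n1, n5}; fixed.
Sat(EG E[q U b]) = {n1, n5}
AF (EG E[q U b]): least fixpoint, start Z0 = {n1, n5}, add states with every successor in Z. Already a fixed point.
Sat(AF (EG E[q U b])) = {n1, n5}
|Sat(AF (EG E[q U b]))| = |{n1, n5}| = 2.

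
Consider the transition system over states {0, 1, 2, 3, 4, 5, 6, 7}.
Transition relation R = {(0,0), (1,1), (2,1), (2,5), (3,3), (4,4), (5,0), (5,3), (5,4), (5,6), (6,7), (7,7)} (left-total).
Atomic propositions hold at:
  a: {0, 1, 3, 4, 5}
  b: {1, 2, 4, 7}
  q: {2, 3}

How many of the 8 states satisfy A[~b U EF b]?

Sat(~b) = {0, 3, 5, 6}
EF b: least fixpoint, start Z0 = {1, 2, 4, 7}, add states with some successor in Z. Z1 = {1, 2, 4, 5, 6, 7}; fixed.
Sat(EF b) = {1, 2, 4, 5, 6, 7}
A[~b U EF b]: least fixpoint, start Z0 = Sat(EF b) = {1, 2, 4, 5, 6, 7}, add states in Sat(~b) with every successor in Z. Already a fixed point.
Sat(A[~b U EF b]) = {1, 2, 4, 5, 6, 7}
|Sat(A[~b U EF b])| = |{1, 2, 4, 5, 6, 7}| = 6.

6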